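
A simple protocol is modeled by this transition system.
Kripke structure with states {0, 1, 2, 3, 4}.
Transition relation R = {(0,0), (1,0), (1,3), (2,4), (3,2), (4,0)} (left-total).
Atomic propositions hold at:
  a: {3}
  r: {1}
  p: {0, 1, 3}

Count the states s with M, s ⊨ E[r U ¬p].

Sat(¬p) = {2, 4}
E[r U ¬p]: least fixpoint, start Z0 = Sat(¬p) = {2, 4}, add states in Sat(r) with some successor in Z. Already a fixed point.
Sat(E[r U ¬p]) = {2, 4}
|Sat(E[r U ¬p])| = |{2, 4}| = 2.

2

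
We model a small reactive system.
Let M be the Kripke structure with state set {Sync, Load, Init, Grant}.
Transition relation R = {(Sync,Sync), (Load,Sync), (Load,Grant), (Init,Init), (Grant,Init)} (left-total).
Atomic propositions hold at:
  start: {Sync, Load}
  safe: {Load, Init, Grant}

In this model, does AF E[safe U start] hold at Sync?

Yes

E[safe U start]: least fixpoint, start Z0 = Sat(start) = {Sync, Load}, add states in Sat(safe) with some successor in Z. Already a fixed point.
Sat(E[safe U start]) = {Sync, Load}
AF E[safe U start]: least fixpoint, start Z0 = {Sync, Load}, add states with every successor in Z. Already a fixed point.
Sat(AF E[safe U start]) = {Sync, Load}
Sync ∈ Sat(AF E[safe U start]) = {Sync, Load}, so the formula holds at Sync.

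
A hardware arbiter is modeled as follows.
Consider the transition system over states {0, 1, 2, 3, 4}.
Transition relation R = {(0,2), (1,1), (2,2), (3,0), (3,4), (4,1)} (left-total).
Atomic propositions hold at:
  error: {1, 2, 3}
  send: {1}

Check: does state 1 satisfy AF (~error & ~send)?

No

Sat(~error) = {0, 4}
Sat(~send) = {0, 2, 3, 4}
Sat(~error & ~send) = {0, 4}
AF (~error & ~send): least fixpoint, start Z0 = {0, 4}, add states with every successor in Z. Z1 = {0, 3, 4}; fixed.
Sat(AF (~error & ~send)) = {0, 3, 4}
1 ∉ Sat(AF (~error & ~send)) = {0, 3, 4}, so the formula does not hold at 1.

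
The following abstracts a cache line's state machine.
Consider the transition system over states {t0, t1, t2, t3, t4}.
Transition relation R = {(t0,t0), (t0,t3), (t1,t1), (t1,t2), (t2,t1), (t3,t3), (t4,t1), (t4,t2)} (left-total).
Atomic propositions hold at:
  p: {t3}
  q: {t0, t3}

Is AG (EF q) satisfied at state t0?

Yes

EF q: least fixpoint, start Z0 = {t0, t3}, add states with some successor in Z. Already a fixed point.
Sat(EF q) = {t0, t3}
AG (EF q): greatest fixpoint, start Z0 = {t0, t3}, keep only states in Sat with every successor in Z. Already a fixed point.
Sat(AG (EF q)) = {t0, t3}
t0 ∈ Sat(AG (EF q)) = {t0, t3}, so the formula holds at t0.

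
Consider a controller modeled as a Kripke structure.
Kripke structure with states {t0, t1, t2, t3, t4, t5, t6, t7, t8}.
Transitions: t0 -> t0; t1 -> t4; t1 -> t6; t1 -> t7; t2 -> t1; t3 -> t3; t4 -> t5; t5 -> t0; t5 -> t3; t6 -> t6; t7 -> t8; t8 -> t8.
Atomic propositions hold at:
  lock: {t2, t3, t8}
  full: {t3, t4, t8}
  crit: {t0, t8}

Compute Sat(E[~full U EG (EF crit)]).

{t0, t1, t2, t4, t5, t7, t8}

Sat(~full) = {t0, t1, t2, t5, t6, t7}
EF crit: least fixpoint, start Z0 = {t0, t8}, add states with some successor in Z. Z1 = {t0, t5, t7, t8}; Z2 = {t0, t1, t4, t5, t7, t8}; Z3 = {t0, t1, t2, t4, t5, t7, t8}; fixed.
Sat(EF crit) = {t0, t1, t2, t4, t5, t7, t8}
EG (EF crit): greatest fixpoint, start Z0 = {t0, t1, t2, t4, t5, t7, t8}, keep only states in Sat with some successor in Z. Already a fixed point.
Sat(EG (EF crit)) = {t0, t1, t2, t4, t5, t7, t8}
E[~full U EG (EF crit)]: least fixpoint, start Z0 = Sat(EG (EF crit)) = {t0, t1, t2, t4, t5, t7, t8}, add states in Sat(~full) with some successor in Z. Already a fixed point.
Sat(E[~full U EG (EF crit)]) = {t0, t1, t2, t4, t5, t7, t8}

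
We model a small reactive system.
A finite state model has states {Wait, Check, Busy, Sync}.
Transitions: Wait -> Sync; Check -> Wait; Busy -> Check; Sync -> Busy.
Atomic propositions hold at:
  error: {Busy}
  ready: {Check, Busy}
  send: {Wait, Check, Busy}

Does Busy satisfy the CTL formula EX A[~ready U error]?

No

Sat(~ready) = {Wait, Sync}
A[~ready U error]: least fixpoint, start Z0 = Sat(error) = {Busy}, add states in Sat(~ready) with every successor in Z. Z1 = {Busy, Sync}; Z2 = {Wait, Busy, Sync}; fixed.
Sat(A[~ready U error]) = {Wait, Busy, Sync}
Sat(EX A[~ready U error]) = {s : some successor in {Wait, Busy, Sync}} = {Wait, Check, Sync}
Busy ∉ Sat(EX A[~ready U error]) = {Wait, Check, Sync}, so the formula does not hold at Busy.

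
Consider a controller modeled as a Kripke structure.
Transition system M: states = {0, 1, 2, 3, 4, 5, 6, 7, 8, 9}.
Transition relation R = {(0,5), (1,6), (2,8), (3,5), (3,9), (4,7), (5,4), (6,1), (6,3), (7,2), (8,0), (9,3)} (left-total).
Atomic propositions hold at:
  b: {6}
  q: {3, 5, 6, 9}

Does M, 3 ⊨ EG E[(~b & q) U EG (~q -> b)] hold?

Yes

Sat(~b) = {0, 1, 2, 3, 4, 5, 7, 8, 9}
Sat(~b & q) = {3, 5, 9}
Sat(~q) = {0, 1, 2, 4, 7, 8}
Sat(~q -> b) = {3, 5, 6, 9}
EG (~q -> b): greatest fixpoint, start Z0 = {3, 5, 6, 9}, keep only states in Sat with some successor in Z. Z1 = {3, 6, 9}; fixed.
Sat(EG (~q -> b)) = {3, 6, 9}
E[(~b & q) U EG (~q -> b)]: least fixpoint, start Z0 = Sat(EG (~q -> b)) = {3, 6, 9}, add states in Sat(~b & q) with some successor in Z. Already a fixed point.
Sat(E[(~b & q) U EG (~q -> b)]) = {3, 6, 9}
EG E[(~b & q) U EG (~q -> b)]: greatest fixpoint, start Z0 = {3, 6, 9}, keep only states in Sat with some successor in Z. Already a fixed point.
Sat(EG E[(~b & q) U EG (~q -> b)]) = {3, 6, 9}
3 ∈ Sat(EG E[(~b & q) U EG (~q -> b)]) = {3, 6, 9}, so the formula holds at 3.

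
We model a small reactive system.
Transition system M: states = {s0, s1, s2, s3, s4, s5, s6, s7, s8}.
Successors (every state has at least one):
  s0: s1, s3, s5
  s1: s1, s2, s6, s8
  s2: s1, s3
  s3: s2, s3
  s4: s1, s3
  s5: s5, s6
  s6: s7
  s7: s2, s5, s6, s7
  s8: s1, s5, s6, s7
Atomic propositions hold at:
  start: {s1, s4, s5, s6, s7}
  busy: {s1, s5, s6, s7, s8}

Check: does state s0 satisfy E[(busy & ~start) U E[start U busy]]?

Sat(~start) = {s0, s2, s3, s8}
Sat(busy & ~start) = {s8}
E[start U busy]: least fixpoint, start Z0 = Sat(busy) = {s1, s5, s6, s7, s8}, add states in Sat(start) with some successor in Z. Z1 = {s1, s4, s5, s6, s7, s8}; fixed.
Sat(E[start U busy]) = {s1, s4, s5, s6, s7, s8}
E[(busy & ~start) U E[start U busy]]: least fixpoint, start Z0 = Sat(E[start U busy]) = {s1, s4, s5, s6, s7, s8}, add states in Sat(busy & ~start) with some successor in Z. Already a fixed point.
Sat(E[(busy & ~start) U E[start U busy]]) = {s1, s4, s5, s6, s7, s8}
s0 ∉ Sat(E[(busy & ~start) U E[start U busy]]) = {s1, s4, s5, s6, s7, s8}, so the formula does not hold at s0.

No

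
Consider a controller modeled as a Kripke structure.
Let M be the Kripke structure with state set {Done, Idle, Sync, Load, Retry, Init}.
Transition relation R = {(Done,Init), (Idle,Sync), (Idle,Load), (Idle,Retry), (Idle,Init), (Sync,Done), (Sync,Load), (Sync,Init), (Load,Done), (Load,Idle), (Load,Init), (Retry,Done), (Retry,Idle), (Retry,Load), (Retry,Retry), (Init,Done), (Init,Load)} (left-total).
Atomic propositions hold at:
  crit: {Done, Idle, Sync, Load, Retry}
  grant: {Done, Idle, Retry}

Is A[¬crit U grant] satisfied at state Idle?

Yes

Sat(¬crit) = {Init}
A[¬crit U grant]: least fixpoint, start Z0 = Sat(grant) = {Done, Idle, Retry}, add states in Sat(¬crit) with every successor in Z. Already a fixed point.
Sat(A[¬crit U grant]) = {Done, Idle, Retry}
Idle ∈ Sat(A[¬crit U grant]) = {Done, Idle, Retry}, so the formula holds at Idle.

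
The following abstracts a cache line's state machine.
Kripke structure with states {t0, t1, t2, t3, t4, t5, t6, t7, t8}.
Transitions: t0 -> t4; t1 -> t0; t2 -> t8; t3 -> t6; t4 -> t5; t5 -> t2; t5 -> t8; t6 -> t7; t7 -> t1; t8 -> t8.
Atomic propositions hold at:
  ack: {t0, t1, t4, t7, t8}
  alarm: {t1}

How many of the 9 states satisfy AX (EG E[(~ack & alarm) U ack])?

2

Sat(~ack) = {t2, t3, t5, t6}
Sat(~ack & alarm) = ∅
E[(~ack & alarm) U ack]: least fixpoint, start Z0 = Sat(ack) = {t0, t1, t4, t7, t8}, add states in Sat(~ack & alarm) with some successor in Z. Already a fixed point.
Sat(E[(~ack & alarm) U ack]) = {t0, t1, t4, t7, t8}
EG E[(~ack & alarm) U ack]: greatest fixpoint, start Z0 = {t0, t1, t4, t7, t8}, keep only states in Sat with some successor in Z. Z1 = {t0, t1, t7, t8}; Z2 = {t1, t7, t8}; Z3 = {t7, t8}; Z4 = {t8}; fixed.
Sat(EG E[(~ack & alarm) U ack]) = {t8}
Sat(AX (EG E[(~ack & alarm) U ack])) = {s : every successor in {t8}} = {t2, t8}
|Sat(AX (EG E[(~ack & alarm) U ack]))| = |{t2, t8}| = 2.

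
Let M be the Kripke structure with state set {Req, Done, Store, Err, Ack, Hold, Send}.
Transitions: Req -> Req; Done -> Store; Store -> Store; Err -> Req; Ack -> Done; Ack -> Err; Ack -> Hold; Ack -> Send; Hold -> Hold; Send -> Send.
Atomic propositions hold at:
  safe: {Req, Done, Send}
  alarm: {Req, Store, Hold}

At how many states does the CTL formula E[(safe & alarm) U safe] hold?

3

Sat(safe & alarm) = {Req}
E[(safe & alarm) U safe]: least fixpoint, start Z0 = Sat(safe) = {Req, Done, Send}, add states in Sat(safe & alarm) with some successor in Z. Already a fixed point.
Sat(E[(safe & alarm) U safe]) = {Req, Done, Send}
|Sat(E[(safe & alarm) U safe])| = |{Req, Done, Send}| = 3.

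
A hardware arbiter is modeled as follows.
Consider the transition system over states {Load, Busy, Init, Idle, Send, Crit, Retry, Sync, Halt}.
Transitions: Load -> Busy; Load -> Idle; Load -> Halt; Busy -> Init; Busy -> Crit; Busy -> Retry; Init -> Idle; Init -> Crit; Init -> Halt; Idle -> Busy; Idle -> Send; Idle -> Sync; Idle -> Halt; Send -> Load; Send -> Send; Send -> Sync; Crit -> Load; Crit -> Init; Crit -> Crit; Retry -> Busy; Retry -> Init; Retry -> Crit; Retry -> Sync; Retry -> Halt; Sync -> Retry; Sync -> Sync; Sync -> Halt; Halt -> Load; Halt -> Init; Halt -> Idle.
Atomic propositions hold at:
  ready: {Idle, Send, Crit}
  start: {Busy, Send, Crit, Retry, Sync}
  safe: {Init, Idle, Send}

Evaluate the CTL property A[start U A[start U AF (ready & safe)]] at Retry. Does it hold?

Sat(ready & safe) = {Idle, Send}
AF (ready & safe): least fixpoint, start Z0 = {Idle, Send}, add states with every successor in Z. Already a fixed point.
Sat(AF (ready & safe)) = {Idle, Send}
A[start U AF (ready & safe)]: least fixpoint, start Z0 = Sat(AF (ready & safe)) = {Idle, Send}, add states in Sat(start) with every successor in Z. Already a fixed point.
Sat(A[start U AF (ready & safe)]) = {Idle, Send}
A[start U A[start U AF (ready & safe)]]: least fixpoint, start Z0 = Sat(A[start U AF (ready & safe)]) = {Idle, Send}, add states in Sat(start) with every successor in Z. Already a fixed point.
Sat(A[start U A[start U AF (ready & safe)]]) = {Idle, Send}
Retry ∉ Sat(A[start U A[start U AF (ready & safe)]]) = {Idle, Send}, so the formula does not hold at Retry.

No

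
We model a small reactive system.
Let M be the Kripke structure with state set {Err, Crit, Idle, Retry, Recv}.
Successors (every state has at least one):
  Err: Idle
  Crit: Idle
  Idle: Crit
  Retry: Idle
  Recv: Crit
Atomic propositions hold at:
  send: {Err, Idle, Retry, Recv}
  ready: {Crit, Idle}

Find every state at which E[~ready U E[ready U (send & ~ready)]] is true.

Sat(~ready) = {Err, Retry, Recv}
Sat(send & ~ready) = {Err, Retry, Recv}
E[ready U (send & ~ready)]: least fixpoint, start Z0 = Sat((send & ~ready)) = {Err, Retry, Recv}, add states in Sat(ready) with some successor in Z. Already a fixed point.
Sat(E[ready U (send & ~ready)]) = {Err, Retry, Recv}
E[~ready U E[ready U (send & ~ready)]]: least fixpoint, start Z0 = Sat(E[ready U (send & ~ready)]) = {Err, Retry, Recv}, add states in Sat(~ready) with some successor in Z. Already a fixed point.
Sat(E[~ready U E[ready U (send & ~ready)]]) = {Err, Retry, Recv}

{Err, Retry, Recv}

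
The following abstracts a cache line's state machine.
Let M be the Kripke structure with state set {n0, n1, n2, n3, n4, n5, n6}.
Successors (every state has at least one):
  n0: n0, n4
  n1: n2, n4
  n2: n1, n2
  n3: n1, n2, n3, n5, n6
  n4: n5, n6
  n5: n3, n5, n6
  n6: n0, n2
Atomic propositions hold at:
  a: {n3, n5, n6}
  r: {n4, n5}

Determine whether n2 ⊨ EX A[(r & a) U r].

Sat(r & a) = {n5}
A[(r & a) U r]: least fixpoint, start Z0 = Sat(r) = {n4, n5}, add states in Sat(r & a) with every successor in Z. Already a fixed point.
Sat(A[(r & a) U r]) = {n4, n5}
Sat(EX A[(r & a) U r]) = {s : some successor in {n4, n5}} = {n0, n1, n3, n4, n5}
n2 ∉ Sat(EX A[(r & a) U r]) = {n0, n1, n3, n4, n5}, so the formula does not hold at n2.

No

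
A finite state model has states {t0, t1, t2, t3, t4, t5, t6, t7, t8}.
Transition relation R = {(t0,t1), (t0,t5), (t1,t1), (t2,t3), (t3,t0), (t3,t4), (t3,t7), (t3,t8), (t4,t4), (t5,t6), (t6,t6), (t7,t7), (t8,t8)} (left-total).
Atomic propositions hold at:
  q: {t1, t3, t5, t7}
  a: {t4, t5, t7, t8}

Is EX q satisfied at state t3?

Sat(EX q) = {s : some successor in {t1, t3, t5, t7}} = {t0, t1, t2, t3, t7}
t3 ∈ Sat(EX q) = {t0, t1, t2, t3, t7}, so the formula holds at t3.

Yes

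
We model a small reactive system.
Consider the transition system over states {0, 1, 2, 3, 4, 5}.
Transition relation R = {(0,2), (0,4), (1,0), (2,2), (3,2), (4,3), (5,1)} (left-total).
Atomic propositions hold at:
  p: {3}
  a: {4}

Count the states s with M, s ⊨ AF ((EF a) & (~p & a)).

1

EF a: least fixpoint, start Z0 = {4}, add states with some successor in Z. Z1 = {0, 4}; Z2 = {0, 1, 4}; Z3 = {0, 1, 4, 5}; fixed.
Sat(EF a) = {0, 1, 4, 5}
Sat(~p) = {0, 1, 2, 4, 5}
Sat(~p & a) = {4}
Sat((EF a) & (~p & a)) = {4}
AF ((EF a) & (~p & a)): least fixpoint, start Z0 = {4}, add states with every successor in Z. Already a fixed point.
Sat(AF ((EF a) & (~p & a))) = {4}
|Sat(AF ((EF a) & (~p & a)))| = |{4}| = 1.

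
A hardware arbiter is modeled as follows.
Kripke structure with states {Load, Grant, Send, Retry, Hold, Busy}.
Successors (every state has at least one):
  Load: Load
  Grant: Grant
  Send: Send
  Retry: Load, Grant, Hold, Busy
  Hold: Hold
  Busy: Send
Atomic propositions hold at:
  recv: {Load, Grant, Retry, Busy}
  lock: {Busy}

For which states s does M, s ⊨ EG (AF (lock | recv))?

{Load, Grant, Retry}

Sat(lock | recv) = {Load, Grant, Retry, Busy}
AF (lock | recv): least fixpoint, start Z0 = {Load, Grant, Retry, Busy}, add states with every successor in Z. Already a fixed point.
Sat(AF (lock | recv)) = {Load, Grant, Retry, Busy}
EG (AF (lock | recv)): greatest fixpoint, start Z0 = {Load, Grant, Retry, Busy}, keep only states in Sat with some successor in Z. Z1 = {Load, Grant, Retry}; fixed.
Sat(EG (AF (lock | recv))) = {Load, Grant, Retry}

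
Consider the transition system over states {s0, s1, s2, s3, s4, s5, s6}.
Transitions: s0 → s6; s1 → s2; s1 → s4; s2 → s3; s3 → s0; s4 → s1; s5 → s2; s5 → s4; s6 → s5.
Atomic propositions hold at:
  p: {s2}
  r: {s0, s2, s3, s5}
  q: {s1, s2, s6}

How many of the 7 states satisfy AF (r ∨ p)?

5

Sat(r ∨ p) = {s0, s2, s3, s5}
AF (r ∨ p): least fixpoint, start Z0 = {s0, s2, s3, s5}, add states with every successor in Z. Z1 = {s0, s2, s3, s5, s6}; fixed.
Sat(AF (r ∨ p)) = {s0, s2, s3, s5, s6}
|Sat(AF (r ∨ p))| = |{s0, s2, s3, s5, s6}| = 5.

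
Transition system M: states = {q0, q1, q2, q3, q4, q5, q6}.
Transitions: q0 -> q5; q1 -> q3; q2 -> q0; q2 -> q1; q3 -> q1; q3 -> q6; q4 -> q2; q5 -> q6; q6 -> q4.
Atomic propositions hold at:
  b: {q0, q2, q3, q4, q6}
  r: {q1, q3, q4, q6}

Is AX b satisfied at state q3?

No

Sat(AX b) = {s : every successor in {q0, q2, q3, q4, q6}} = {q1, q4, q5, q6}
q3 ∉ Sat(AX b) = {q1, q4, q5, q6}, so the formula does not hold at q3.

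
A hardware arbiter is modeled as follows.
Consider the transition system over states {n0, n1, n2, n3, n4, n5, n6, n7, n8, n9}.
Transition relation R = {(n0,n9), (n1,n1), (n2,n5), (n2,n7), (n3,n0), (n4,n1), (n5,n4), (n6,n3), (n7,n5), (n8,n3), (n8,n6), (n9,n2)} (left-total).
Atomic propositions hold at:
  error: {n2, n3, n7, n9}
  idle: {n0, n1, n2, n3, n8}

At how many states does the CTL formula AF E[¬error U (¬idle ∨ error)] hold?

9

Sat(¬error) = {n0, n1, n4, n5, n6, n8}
Sat(¬idle) = {n4, n5, n6, n7, n9}
Sat(¬idle ∨ error) = {n2, n3, n4, n5, n6, n7, n9}
E[¬error U (¬idle ∨ error)]: least fixpoint, start Z0 = Sat((¬idle ∨ error)) = {n2, n3, n4, n5, n6, n7, n9}, add states in Sat(¬error) with some successor in Z. Z1 = {n0, n2, n3, n4, n5, n6, n7, n8, n9}; fixed.
Sat(E[¬error U (¬idle ∨ error)]) = {n0, n2, n3, n4, n5, n6, n7, n8, n9}
AF E[¬error U (¬idle ∨ error)]: least fixpoint, start Z0 = {n0, n2, n3, n4, n5, n6, n7, n8, n9}, add states with every successor in Z. Already a fixed point.
Sat(AF E[¬error U (¬idle ∨ error)]) = {n0, n2, n3, n4, n5, n6, n7, n8, n9}
|Sat(AF E[¬error U (¬idle ∨ error)])| = |{n0, n2, n3, n4, n5, n6, n7, n8, n9}| = 9.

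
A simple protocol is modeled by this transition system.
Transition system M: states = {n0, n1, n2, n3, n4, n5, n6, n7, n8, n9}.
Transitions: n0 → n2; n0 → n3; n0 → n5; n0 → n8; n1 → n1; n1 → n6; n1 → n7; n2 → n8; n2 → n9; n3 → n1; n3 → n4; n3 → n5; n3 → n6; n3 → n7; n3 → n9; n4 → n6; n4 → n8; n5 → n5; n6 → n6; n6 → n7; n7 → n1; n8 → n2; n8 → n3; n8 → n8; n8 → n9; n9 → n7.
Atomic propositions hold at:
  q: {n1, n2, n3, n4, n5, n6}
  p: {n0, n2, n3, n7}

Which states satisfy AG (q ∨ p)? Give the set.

{n1, n5, n6, n7}

Sat(q ∨ p) = {n0, n1, n2, n3, n4, n5, n6, n7}
AG (q ∨ p): greatest fixpoint, start Z0 = {n0, n1, n2, n3, n4, n5, n6, n7}, keep only states in Sat with every successor in Z. Z1 = {n1, n5, n6, n7}; fixed.
Sat(AG (q ∨ p)) = {n1, n5, n6, n7}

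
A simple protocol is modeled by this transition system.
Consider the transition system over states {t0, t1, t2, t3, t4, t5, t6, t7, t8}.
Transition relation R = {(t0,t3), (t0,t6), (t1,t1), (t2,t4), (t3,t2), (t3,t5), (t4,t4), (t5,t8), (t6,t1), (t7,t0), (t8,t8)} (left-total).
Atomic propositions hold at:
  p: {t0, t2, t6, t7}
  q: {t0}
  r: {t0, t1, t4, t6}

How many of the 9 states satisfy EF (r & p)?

Sat(r & p) = {t0, t6}
EF (r & p): least fixpoint, start Z0 = {t0, t6}, add states with some successor in Z. Z1 = {t0, t6, t7}; fixed.
Sat(EF (r & p)) = {t0, t6, t7}
|Sat(EF (r & p))| = |{t0, t6, t7}| = 3.

3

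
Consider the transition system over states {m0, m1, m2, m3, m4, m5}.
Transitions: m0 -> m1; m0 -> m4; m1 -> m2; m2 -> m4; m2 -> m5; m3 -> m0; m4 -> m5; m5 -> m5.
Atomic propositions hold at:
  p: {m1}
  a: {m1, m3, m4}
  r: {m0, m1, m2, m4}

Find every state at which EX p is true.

{m0}

Sat(EX p) = {s : some successor in {m1}} = {m0}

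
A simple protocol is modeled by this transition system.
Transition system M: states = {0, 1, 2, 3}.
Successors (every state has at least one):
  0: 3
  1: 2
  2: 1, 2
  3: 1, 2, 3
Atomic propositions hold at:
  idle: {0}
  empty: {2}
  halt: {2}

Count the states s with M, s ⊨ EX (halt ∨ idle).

Sat(halt ∨ idle) = {0, 2}
Sat(EX (halt ∨ idle)) = {s : some successor in {0, 2}} = {1, 2, 3}
|Sat(EX (halt ∨ idle))| = |{1, 2, 3}| = 3.

3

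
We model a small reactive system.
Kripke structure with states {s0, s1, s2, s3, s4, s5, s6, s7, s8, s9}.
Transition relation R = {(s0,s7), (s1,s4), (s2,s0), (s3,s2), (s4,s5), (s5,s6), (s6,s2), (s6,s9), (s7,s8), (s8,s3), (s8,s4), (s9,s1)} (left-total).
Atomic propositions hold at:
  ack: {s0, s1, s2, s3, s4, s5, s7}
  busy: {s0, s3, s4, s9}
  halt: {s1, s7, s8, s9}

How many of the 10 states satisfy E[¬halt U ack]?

Sat(¬halt) = {s0, s2, s3, s4, s5, s6}
E[¬halt U ack]: least fixpoint, start Z0 = Sat(ack) = {s0, s1, s2, s3, s4, s5, s7}, add states in Sat(¬halt) with some successor in Z. Z1 = {s0, s1, s2, s3, s4, s5, s6, s7}; fixed.
Sat(E[¬halt U ack]) = {s0, s1, s2, s3, s4, s5, s6, s7}
|Sat(E[¬halt U ack])| = |{s0, s1, s2, s3, s4, s5, s6, s7}| = 8.

8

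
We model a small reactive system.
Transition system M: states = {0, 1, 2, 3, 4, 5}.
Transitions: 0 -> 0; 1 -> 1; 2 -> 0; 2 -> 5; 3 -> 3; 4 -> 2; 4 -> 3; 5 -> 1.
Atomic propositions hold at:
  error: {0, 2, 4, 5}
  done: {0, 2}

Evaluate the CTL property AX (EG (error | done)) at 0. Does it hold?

Yes

Sat(error | done) = {0, 2, 4, 5}
EG (error | done): greatest fixpoint, start Z0 = {0, 2, 4, 5}, keep only states in Sat with some successor in Z. Z1 = {0, 2, 4}; fixed.
Sat(EG (error | done)) = {0, 2, 4}
Sat(AX (EG (error | done))) = {s : every successor in {0, 2, 4}} = {0}
0 ∈ Sat(AX (EG (error | done))) = {0}, so the formula holds at 0.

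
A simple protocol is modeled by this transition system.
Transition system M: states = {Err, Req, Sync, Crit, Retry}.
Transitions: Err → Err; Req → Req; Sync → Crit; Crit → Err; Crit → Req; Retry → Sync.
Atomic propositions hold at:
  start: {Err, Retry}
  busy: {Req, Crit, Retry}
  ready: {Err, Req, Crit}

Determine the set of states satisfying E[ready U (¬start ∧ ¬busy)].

Sat(¬start) = {Req, Sync, Crit}
Sat(¬busy) = {Err, Sync}
Sat(¬start ∧ ¬busy) = {Sync}
E[ready U (¬start ∧ ¬busy)]: least fixpoint, start Z0 = Sat((¬start ∧ ¬busy)) = {Sync}, add states in Sat(ready) with some successor in Z. Already a fixed point.
Sat(E[ready U (¬start ∧ ¬busy)]) = {Sync}

{Sync}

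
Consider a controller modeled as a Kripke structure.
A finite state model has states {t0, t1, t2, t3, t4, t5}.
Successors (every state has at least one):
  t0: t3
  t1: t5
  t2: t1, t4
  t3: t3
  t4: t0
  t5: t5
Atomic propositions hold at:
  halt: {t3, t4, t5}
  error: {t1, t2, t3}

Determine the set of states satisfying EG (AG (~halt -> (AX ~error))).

Sat(~halt) = {t0, t1, t2}
Sat(~error) = {t0, t4, t5}
Sat(AX ~error) = {s : every successor in {t0, t4, t5}} = {t1, t4, t5}
Sat(~halt -> (AX ~error)) = {t1, t3, t4, t5}
AG (~halt -> (AX ~error)): greatest fixpoint, start Z0 = {t1, t3, t4, t5}, keep only states in Sat with every successor in Z. Z1 = {t1, t3, t5}; fixed.
Sat(AG (~halt -> (AX ~error))) = {t1, t3, t5}
EG (AG (~halt -> (AX ~error))): greatest fixpoint, start Z0 = {t1, t3, t5}, keep only states in Sat with some successor in Z. Already a fixed point.
Sat(EG (AG (~halt -> (AX ~error)))) = {t1, t3, t5}

{t1, t3, t5}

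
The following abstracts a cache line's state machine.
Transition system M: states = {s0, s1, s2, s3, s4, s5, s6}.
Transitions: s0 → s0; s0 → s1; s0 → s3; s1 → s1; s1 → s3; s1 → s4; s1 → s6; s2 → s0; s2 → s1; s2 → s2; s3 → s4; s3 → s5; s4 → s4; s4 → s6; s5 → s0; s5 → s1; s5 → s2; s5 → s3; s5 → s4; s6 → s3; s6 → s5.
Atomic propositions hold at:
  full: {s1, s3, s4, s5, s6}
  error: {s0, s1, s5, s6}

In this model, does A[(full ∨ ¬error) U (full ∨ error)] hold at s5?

Sat(¬error) = {s2, s3, s4}
Sat(full ∨ ¬error) = {s1, s2, s3, s4, s5, s6}
Sat(full ∨ error) = {s0, s1, s3, s4, s5, s6}
A[(full ∨ ¬error) U (full ∨ error)]: least fixpoint, start Z0 = Sat((full ∨ error)) = {s0, s1, s3, s4, s5, s6}, add states in Sat(full ∨ ¬error) with every successor in Z. Already a fixed point.
Sat(A[(full ∨ ¬error) U (full ∨ error)]) = {s0, s1, s3, s4, s5, s6}
s5 ∈ Sat(A[(full ∨ ¬error) U (full ∨ error)]) = {s0, s1, s3, s4, s5, s6}, so the formula holds at s5.

Yes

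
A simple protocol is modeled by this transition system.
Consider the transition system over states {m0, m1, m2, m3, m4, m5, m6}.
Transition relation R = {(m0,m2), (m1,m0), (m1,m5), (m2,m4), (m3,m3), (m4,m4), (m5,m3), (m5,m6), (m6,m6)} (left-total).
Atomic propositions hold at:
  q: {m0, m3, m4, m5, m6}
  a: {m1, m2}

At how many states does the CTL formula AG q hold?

AG q: greatest fixpoint, start Z0 = {m0, m3, m4, m5, m6}, keep only states in Sat with every successor in Z. Z1 = {m3, m4, m5, m6}; fixed.
Sat(AG q) = {m3, m4, m5, m6}
|Sat(AG q)| = |{m3, m4, m5, m6}| = 4.

4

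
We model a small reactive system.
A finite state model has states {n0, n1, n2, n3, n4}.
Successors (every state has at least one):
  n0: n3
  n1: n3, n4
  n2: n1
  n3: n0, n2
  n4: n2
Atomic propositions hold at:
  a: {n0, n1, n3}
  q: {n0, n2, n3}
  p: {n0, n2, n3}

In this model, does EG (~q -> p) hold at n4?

Sat(~q) = {n1, n4}
Sat(~q -> p) = {n0, n2, n3}
EG (~q -> p): greatest fixpoint, start Z0 = {n0, n2, n3}, keep only states in Sat with some successor in Z. Z1 = {n0, n3}; fixed.
Sat(EG (~q -> p)) = {n0, n3}
n4 ∉ Sat(EG (~q -> p)) = {n0, n3}, so the formula does not hold at n4.

No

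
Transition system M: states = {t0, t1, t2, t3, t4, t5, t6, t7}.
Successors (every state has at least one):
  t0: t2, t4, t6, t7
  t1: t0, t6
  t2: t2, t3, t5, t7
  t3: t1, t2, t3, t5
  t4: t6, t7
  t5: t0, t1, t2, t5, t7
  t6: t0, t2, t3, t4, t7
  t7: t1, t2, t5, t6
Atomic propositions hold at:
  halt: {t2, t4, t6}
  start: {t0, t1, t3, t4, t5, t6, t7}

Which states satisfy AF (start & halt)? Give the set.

{t4, t6}

Sat(start & halt) = {t4, t6}
AF (start & halt): least fixpoint, start Z0 = {t4, t6}, add states with every successor in Z. Already a fixed point.
Sat(AF (start & halt)) = {t4, t6}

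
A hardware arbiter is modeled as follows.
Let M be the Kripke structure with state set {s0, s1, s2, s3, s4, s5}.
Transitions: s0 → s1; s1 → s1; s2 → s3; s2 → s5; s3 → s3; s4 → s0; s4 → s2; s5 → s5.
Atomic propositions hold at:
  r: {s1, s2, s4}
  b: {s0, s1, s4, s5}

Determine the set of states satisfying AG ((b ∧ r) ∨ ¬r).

{s0, s1, s3, s5}

Sat(b ∧ r) = {s1, s4}
Sat(¬r) = {s0, s3, s5}
Sat((b ∧ r) ∨ ¬r) = {s0, s1, s3, s4, s5}
AG ((b ∧ r) ∨ ¬r): greatest fixpoint, start Z0 = {s0, s1, s3, s4, s5}, keep only states in Sat with every successor in Z. Z1 = {s0, s1, s3, s5}; fixed.
Sat(AG ((b ∧ r) ∨ ¬r)) = {s0, s1, s3, s5}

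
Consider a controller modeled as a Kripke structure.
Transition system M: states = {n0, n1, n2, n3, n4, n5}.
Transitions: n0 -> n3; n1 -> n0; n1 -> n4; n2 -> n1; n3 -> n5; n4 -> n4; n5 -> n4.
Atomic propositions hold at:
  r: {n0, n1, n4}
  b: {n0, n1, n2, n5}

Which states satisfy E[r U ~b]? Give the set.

{n0, n1, n3, n4}

Sat(~b) = {n3, n4}
E[r U ~b]: least fixpoint, start Z0 = Sat(~b) = {n3, n4}, add states in Sat(r) with some successor in Z. Z1 = {n0, n1, n3, n4}; fixed.
Sat(E[r U ~b]) = {n0, n1, n3, n4}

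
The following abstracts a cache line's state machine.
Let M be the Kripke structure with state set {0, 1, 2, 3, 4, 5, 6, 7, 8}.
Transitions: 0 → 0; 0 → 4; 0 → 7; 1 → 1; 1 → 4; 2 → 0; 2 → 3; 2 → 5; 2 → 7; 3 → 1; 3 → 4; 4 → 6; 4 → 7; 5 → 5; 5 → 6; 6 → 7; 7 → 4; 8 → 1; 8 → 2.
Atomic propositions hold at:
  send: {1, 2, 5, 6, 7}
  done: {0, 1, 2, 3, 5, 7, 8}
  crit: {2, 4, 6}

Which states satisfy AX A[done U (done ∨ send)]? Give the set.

{2, 4, 5, 6, 8}

Sat(done ∨ send) = {0, 1, 2, 3, 5, 6, 7, 8}
A[done U (done ∨ send)]: least fixpoint, start Z0 = Sat((done ∨ send)) = {0, 1, 2, 3, 5, 6, 7, 8}, add states in Sat(done) with every successor in Z. Already a fixed point.
Sat(A[done U (done ∨ send)]) = {0, 1, 2, 3, 5, 6, 7, 8}
Sat(AX A[done U (done ∨ send)]) = {s : every successor in {0, 1, 2, 3, 5, 6, 7, 8}} = {2, 4, 5, 6, 8}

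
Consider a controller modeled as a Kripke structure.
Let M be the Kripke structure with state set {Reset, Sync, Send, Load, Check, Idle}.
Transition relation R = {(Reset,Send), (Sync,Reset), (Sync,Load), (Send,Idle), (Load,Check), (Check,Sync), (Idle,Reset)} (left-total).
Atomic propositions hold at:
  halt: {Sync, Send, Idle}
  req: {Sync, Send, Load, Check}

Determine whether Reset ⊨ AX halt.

Sat(AX halt) = {s : every successor in {Sync, Send, Idle}} = {Reset, Send, Check}
Reset ∈ Sat(AX halt) = {Reset, Send, Check}, so the formula holds at Reset.

Yes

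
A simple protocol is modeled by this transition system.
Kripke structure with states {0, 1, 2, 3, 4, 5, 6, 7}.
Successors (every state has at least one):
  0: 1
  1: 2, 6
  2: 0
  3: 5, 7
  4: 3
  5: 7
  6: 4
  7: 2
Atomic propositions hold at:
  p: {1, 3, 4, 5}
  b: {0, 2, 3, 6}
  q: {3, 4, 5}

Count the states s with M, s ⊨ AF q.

AF q: least fixpoint, start Z0 = {3, 4, 5}, add states with every successor in Z. Z1 = {3, 4, 5, 6}; fixed.
Sat(AF q) = {3, 4, 5, 6}
|Sat(AF q)| = |{3, 4, 5, 6}| = 4.

4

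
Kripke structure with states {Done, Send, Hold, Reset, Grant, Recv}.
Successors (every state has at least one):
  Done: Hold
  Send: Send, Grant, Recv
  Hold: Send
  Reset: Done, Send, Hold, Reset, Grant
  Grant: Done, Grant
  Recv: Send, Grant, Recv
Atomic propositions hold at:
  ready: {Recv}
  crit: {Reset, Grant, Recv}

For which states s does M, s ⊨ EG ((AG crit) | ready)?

AG crit: greatest fixpoint, start Z0 = {Reset, Grant, Recv}, keep only states in Sat with every successor in Z. Z1 = ∅; fixed.
Sat(AG crit) = ∅
Sat((AG crit) | ready) = {Recv}
EG ((AG crit) | ready): greatest fixpoint, start Z0 = {Recv}, keep only states in Sat with some successor in Z. Already a fixed point.
Sat(EG ((AG crit) | ready)) = {Recv}

{Recv}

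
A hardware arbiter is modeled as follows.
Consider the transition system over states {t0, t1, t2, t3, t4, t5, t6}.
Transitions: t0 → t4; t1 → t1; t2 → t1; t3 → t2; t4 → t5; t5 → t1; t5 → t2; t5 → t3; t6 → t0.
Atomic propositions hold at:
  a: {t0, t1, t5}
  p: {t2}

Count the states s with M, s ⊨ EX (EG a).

4

EG a: greatest fixpoint, start Z0 = {t0, t1, t5}, keep only states in Sat with some successor in Z. Z1 = {t1, t5}; fixed.
Sat(EG a) = {t1, t5}
Sat(EX (EG a)) = {s : some successor in {t1, t5}} = {t1, t2, t4, t5}
|Sat(EX (EG a))| = |{t1, t2, t4, t5}| = 4.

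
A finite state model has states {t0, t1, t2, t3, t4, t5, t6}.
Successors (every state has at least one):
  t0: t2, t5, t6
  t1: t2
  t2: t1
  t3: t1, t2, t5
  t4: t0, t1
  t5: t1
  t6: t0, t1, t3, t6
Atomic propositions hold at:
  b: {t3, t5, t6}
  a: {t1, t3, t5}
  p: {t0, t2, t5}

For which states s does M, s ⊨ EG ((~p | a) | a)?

{t6}

Sat(~p) = {t1, t3, t4, t6}
Sat(~p | a) = {t1, t3, t4, t5, t6}
Sat((~p | a) | a) = {t1, t3, t4, t5, t6}
EG ((~p | a) | a): greatest fixpoint, start Z0 = {t1, t3, t4, t5, t6}, keep only states in Sat with some successor in Z. Z1 = {t3, t4, t5, t6}; Z2 = {t3, t6}; Z3 = {t6}; fixed.
Sat(EG ((~p | a) | a)) = {t6}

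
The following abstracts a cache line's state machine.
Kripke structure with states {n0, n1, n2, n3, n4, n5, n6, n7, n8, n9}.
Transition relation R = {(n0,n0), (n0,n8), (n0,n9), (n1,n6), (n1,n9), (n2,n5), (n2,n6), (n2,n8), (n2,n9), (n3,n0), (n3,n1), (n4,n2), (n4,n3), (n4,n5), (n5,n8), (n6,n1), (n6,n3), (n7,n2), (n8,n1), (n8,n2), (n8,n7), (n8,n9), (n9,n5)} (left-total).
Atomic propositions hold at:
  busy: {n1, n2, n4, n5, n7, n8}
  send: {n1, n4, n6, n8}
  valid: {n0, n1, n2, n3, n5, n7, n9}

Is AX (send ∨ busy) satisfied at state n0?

No

Sat(send ∨ busy) = {n1, n2, n4, n5, n6, n7, n8}
Sat(AX (send ∨ busy)) = {s : every successor in {n1, n2, n4, n5, n6, n7, n8}} = {n5, n7, n9}
n0 ∉ Sat(AX (send ∨ busy)) = {n5, n7, n9}, so the formula does not hold at n0.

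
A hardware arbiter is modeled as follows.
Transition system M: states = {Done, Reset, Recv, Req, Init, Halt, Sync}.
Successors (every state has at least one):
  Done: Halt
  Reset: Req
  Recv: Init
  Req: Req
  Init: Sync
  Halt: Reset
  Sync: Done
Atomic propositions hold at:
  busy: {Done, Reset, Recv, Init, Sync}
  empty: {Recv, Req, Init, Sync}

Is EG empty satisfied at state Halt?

No

EG empty: greatest fixpoint, start Z0 = {Recv, Req, Init, Sync}, keep only states in Sat with some successor in Z. Z1 = {Recv, Req, Init}; Z2 = {Recv, Req}; Z3 = {Req}; fixed.
Sat(EG empty) = {Req}
Halt ∉ Sat(EG empty) = {Req}, so the formula does not hold at Halt.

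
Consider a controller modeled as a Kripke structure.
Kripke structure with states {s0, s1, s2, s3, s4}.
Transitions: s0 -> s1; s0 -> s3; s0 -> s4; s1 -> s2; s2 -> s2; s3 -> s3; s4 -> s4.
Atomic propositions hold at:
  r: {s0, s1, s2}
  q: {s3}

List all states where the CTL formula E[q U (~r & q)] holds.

Sat(~r) = {s3, s4}
Sat(~r & q) = {s3}
E[q U (~r & q)]: least fixpoint, start Z0 = Sat((~r & q)) = {s3}, add states in Sat(q) with some successor in Z. Already a fixed point.
Sat(E[q U (~r & q)]) = {s3}

{s3}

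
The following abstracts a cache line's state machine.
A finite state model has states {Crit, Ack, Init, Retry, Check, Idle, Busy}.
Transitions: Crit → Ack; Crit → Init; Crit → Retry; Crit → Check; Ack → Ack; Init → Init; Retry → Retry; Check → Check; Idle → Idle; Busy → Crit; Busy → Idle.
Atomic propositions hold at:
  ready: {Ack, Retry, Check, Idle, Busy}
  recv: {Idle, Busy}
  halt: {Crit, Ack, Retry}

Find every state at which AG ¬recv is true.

{Crit, Ack, Init, Retry, Check}

Sat(¬recv) = {Crit, Ack, Init, Retry, Check}
AG ¬recv: greatest fixpoint, start Z0 = {Crit, Ack, Init, Retry, Check}, keep only states in Sat with every successor in Z. Already a fixed point.
Sat(AG ¬recv) = {Crit, Ack, Init, Retry, Check}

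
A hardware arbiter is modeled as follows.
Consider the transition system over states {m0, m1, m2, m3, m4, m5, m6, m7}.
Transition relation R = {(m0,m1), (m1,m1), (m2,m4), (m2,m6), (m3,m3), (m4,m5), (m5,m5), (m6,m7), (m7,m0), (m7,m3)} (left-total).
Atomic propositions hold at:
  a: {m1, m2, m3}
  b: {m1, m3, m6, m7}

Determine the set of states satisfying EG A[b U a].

{m1, m3}

A[b U a]: least fixpoint, start Z0 = Sat(a) = {m1, m2, m3}, add states in Sat(b) with every successor in Z. Already a fixed point.
Sat(A[b U a]) = {m1, m2, m3}
EG A[b U a]: greatest fixpoint, start Z0 = {m1, m2, m3}, keep only states in Sat with some successor in Z. Z1 = {m1, m3}; fixed.
Sat(EG A[b U a]) = {m1, m3}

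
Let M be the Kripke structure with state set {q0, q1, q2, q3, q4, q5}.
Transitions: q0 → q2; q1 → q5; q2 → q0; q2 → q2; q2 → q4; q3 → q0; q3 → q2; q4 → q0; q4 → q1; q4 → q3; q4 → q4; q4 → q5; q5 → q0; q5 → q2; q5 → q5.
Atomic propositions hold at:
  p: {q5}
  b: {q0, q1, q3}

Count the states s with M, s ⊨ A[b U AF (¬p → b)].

4

Sat(¬p) = {q0, q1, q2, q3, q4}
Sat(¬p → b) = {q0, q1, q3, q5}
AF (¬p → b): least fixpoint, start Z0 = {q0, q1, q3, q5}, add states with every successor in Z. Already a fixed point.
Sat(AF (¬p → b)) = {q0, q1, q3, q5}
A[b U AF (¬p → b)]: least fixpoint, start Z0 = Sat(AF (¬p → b)) = {q0, q1, q3, q5}, add states in Sat(b) with every successor in Z. Already a fixed point.
Sat(A[b U AF (¬p → b)]) = {q0, q1, q3, q5}
|Sat(A[b U AF (¬p → b)])| = |{q0, q1, q3, q5}| = 4.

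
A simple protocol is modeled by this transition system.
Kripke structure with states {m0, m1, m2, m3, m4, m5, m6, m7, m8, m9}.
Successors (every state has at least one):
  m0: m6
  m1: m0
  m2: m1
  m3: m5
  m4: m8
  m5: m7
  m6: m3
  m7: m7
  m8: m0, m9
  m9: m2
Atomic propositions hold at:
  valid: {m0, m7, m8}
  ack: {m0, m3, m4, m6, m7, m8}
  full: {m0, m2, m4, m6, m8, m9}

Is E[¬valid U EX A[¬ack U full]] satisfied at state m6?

No

Sat(¬valid) = {m1, m2, m3, m4, m5, m6, m9}
Sat(¬ack) = {m1, m2, m5, m9}
A[¬ack U full]: least fixpoint, start Z0 = Sat(full) = {m0, m2, m4, m6, m8, m9}, add states in Sat(¬ack) with every successor in Z. Z1 = {m0, m1, m2, m4, m6, m8, m9}; fixed.
Sat(A[¬ack U full]) = {m0, m1, m2, m4, m6, m8, m9}
Sat(EX A[¬ack U full]) = {s : some successor in {m0, m1, m2, m4, m6, m8, m9}} = {m0, m1, m2, m4, m8, m9}
E[¬valid U EX A[¬ack U full]]: least fixpoint, start Z0 = Sat(EX A[¬ack U full]) = {m0, m1, m2, m4, m8, m9}, add states in Sat(¬valid) with some successor in Z. Already a fixed point.
Sat(E[¬valid U EX A[¬ack U full]]) = {m0, m1, m2, m4, m8, m9}
m6 ∉ Sat(E[¬valid U EX A[¬ack U full]]) = {m0, m1, m2, m4, m8, m9}, so the formula does not hold at m6.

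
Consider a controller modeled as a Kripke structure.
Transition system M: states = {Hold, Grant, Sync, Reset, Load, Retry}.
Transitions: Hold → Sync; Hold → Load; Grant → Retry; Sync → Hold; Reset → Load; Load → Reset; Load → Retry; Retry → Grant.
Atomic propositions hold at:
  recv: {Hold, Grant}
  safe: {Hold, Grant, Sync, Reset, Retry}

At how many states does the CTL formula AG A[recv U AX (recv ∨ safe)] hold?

Sat(recv ∨ safe) = {Hold, Grant, Sync, Reset, Retry}
Sat(AX (recv ∨ safe)) = {s : every successor in {Hold, Grant, Sync, Reset, Retry}} = {Grant, Sync, Load, Retry}
A[recv U AX (recv ∨ safe)]: least fixpoint, start Z0 = Sat(AX (recv ∨ safe)) = {Grant, Sync, Load, Retry}, add states in Sat(recv) with every successor in Z. Z1 = {Hold, Grant, Sync, Load, Retry}; fixed.
Sat(A[recv U AX (recv ∨ safe)]) = {Hold, Grant, Sync, Load, Retry}
AG A[recv U AX (recv ∨ safe)]: greatest fixpoint, start Z0 = {Hold, Grant, Sync, Load, Retry}, keep only states in Sat with every successor in Z. Z1 = {Hold, Grant, Sync, Retry}; Z2 = {Grant, Sync, Retry}; Z3 = {Grant, Retry}; fixed.
Sat(AG A[recv U AX (recv ∨ safe)]) = {Grant, Retry}
|Sat(AG A[recv U AX (recv ∨ safe)])| = |{Grant, Retry}| = 2.

2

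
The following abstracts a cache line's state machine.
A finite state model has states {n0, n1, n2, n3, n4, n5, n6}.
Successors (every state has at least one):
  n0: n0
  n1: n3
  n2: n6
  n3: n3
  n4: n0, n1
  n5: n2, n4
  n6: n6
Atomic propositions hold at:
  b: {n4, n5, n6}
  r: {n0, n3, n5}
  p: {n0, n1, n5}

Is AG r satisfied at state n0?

AG r: greatest fixpoint, start Z0 = {n0, n3, n5}, keep only states in Sat with every successor in Z. Z1 = {n0, n3}; fixed.
Sat(AG r) = {n0, n3}
n0 ∈ Sat(AG r) = {n0, n3}, so the formula holds at n0.

Yes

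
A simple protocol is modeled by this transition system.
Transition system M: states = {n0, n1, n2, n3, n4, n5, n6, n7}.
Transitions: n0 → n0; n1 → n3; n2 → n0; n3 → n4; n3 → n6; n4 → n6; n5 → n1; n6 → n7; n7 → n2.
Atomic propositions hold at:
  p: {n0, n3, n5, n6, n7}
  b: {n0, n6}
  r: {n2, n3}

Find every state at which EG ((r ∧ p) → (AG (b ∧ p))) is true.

Sat(r ∧ p) = {n3}
Sat(b ∧ p) = {n0, n6}
AG (b ∧ p): greatest fixpoint, start Z0 = {n0, n6}, keep only states in Sat with every successor in Z. Z1 = {n0}; fixed.
Sat(AG (b ∧ p)) = {n0}
Sat((r ∧ p) → (AG (b ∧ p))) = {n0, n1, n2, n4, n5, n6, n7}
EG ((r ∧ p) → (AG (b ∧ p))): greatest fixpoint, start Z0 = {n0, n1, n2, n4, n5, n6, n7}, keep only states in Sat with some successor in Z. Z1 = {n0, n2, n4, n5, n6, n7}; Z2 = {n0, n2, n4, n6, n7}; fixed.
Sat(EG ((r ∧ p) → (AG (b ∧ p)))) = {n0, n2, n4, n6, n7}

{n0, n2, n4, n6, n7}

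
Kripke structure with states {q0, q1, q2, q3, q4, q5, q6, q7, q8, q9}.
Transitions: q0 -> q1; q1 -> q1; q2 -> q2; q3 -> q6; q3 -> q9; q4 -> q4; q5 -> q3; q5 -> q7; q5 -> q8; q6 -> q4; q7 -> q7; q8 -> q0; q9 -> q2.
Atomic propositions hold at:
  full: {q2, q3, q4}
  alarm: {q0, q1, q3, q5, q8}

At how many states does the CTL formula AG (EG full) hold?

2

EG full: greatest fixpoint, start Z0 = {q2, q3, q4}, keep only states in Sat with some successor in Z. Z1 = {q2, q4}; fixed.
Sat(EG full) = {q2, q4}
AG (EG full): greatest fixpoint, start Z0 = {q2, q4}, keep only states in Sat with every successor in Z. Already a fixed point.
Sat(AG (EG full)) = {q2, q4}
|Sat(AG (EG full))| = |{q2, q4}| = 2.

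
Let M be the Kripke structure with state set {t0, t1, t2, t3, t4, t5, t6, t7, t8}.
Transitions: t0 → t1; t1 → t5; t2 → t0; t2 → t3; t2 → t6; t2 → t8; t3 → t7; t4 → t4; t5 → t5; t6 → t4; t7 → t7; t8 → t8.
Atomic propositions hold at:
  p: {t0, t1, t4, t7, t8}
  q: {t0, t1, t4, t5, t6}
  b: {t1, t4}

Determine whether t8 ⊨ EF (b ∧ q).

No

Sat(b ∧ q) = {t1, t4}
EF (b ∧ q): least fixpoint, start Z0 = {t1, t4}, add states with some successor in Z. Z1 = {t0, t1, t4, t6}; Z2 = {t0, t1, t2, t4, t6}; fixed.
Sat(EF (b ∧ q)) = {t0, t1, t2, t4, t6}
t8 ∉ Sat(EF (b ∧ q)) = {t0, t1, t2, t4, t6}, so the formula does not hold at t8.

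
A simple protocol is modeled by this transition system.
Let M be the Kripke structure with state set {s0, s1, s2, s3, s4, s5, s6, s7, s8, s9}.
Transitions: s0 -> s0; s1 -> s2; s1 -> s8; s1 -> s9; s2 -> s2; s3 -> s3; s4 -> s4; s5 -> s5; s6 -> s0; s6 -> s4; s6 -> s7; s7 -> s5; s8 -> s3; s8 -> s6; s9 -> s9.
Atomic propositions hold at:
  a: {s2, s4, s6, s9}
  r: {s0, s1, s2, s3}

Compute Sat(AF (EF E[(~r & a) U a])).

{s1, s2, s4, s6, s8, s9}

Sat(~r) = {s4, s5, s6, s7, s8, s9}
Sat(~r & a) = {s4, s6, s9}
E[(~r & a) U a]: least fixpoint, start Z0 = Sat(a) = {s2, s4, s6, s9}, add states in Sat(~r & a) with some successor in Z. Already a fixed point.
Sat(E[(~r & a) U a]) = {s2, s4, s6, s9}
EF E[(~r & a) U a]: least fixpoint, start Z0 = {s2, s4, s6, s9}, add states with some successor in Z. Z1 = {s1, s2, s4, s6, s8, s9}; fixed.
Sat(EF E[(~r & a) U a]) = {s1, s2, s4, s6, s8, s9}
AF (EF E[(~r & a) U a]): least fixpoint, start Z0 = {s1, s2, s4, s6, s8, s9}, add states with every successor in Z. Already a fixed point.
Sat(AF (EF E[(~r & a) U a])) = {s1, s2, s4, s6, s8, s9}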